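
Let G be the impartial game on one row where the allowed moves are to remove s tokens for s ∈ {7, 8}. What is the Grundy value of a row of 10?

1

Compute g(0), g(1), … for moves {7, 8}:
k:     0  1  2  3  4  5  6  7  8  9 10
g(k):  0  0  0  0  0  0  0  1  1  1  1
So g(10) = 1.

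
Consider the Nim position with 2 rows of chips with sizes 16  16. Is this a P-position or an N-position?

P-position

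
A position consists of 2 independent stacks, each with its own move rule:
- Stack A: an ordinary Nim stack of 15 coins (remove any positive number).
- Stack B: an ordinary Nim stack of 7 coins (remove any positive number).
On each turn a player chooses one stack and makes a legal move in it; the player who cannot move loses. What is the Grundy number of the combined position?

Stack A is a plain Nim stack of size 15, so its Grundy value is 15.
Stack B is a plain Nim stack of size 7, so its Grundy value is 7.
By the Sprague-Grundy theorem, the Grundy value of a sum of independent games is the XOR of the component values.
Combined value = 15 XOR 7 = 8.

8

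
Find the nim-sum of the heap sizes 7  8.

15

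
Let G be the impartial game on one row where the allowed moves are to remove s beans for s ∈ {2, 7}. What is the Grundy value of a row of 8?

2

Grundy values for subtraction set {2, 7}:
k:     0  1  2  3  4  5  6  7  8
g(k):  0  0  1  1  0  0  1  1  2
So g(8) = 2.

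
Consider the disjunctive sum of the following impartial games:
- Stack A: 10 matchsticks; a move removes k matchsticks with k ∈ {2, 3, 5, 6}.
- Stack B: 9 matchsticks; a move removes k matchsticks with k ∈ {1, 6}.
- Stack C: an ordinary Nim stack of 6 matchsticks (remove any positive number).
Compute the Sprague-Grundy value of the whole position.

7

For stack A, compute g(0), g(1), … with moves {2, 3, 5, 6}:
g(0) = mex{} = 0
g(1) = mex{} = 0
g(2) = mex{0} = 1
g(3) = mex{0} = 1
g(4) = mex{0,1} = 2
g(5) = mex{0,1} = 2
g(6) = mex{0,1,2} = 3
g(7) = mex{0,1,2} = 3
g(8) = mex{1,2,3} = 0
g(9) = mex{1,2,3} = 0
g(10) = mex{0,2,3} = 1
So g(10) = 1.
For stack B, compute g(0), g(1), … with moves {1, 6}:
k:     0  1  2  3  4  5  6  7  8  9
g(k):  0  1  0  1  0  1  2  0  1  0
So g(9) = 0.
Stack C is a plain Nim stack of size 6, so its Grundy value is 6.
By the Sprague-Grundy theorem, the Grundy value of a sum of independent games is the XOR of the component values.
Combined value = 1 XOR 0 XOR 6 = 7.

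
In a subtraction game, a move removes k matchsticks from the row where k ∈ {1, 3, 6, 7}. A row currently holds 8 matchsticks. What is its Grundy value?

2

Build the Grundy sequence with g(k) = mex{g(k−s) : s ∈ {1, 3, 6, 7}, s ≤ k}:
g(0) = mex{} = 0
g(1) = mex{0} = 1
g(2) = mex{1} = 0
g(3) = mex{0} = 1
g(4) = mex{1} = 0
g(5) = mex{0} = 1
g(6) = mex{0,1} = 2
g(7) = mex{0,1,2} = 3
g(8) = mex{0,1,3} = 2
So g(8) = 2.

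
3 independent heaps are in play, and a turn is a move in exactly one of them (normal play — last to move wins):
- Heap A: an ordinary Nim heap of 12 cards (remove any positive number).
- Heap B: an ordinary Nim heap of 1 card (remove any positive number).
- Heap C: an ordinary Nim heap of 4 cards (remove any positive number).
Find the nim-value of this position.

Heap A is a plain Nim heap of size 12, so its Grundy value is 12.
Heap B is a plain Nim heap of size 1, so its Grundy value is 1.
Heap C is a plain Nim heap of size 4, so its Grundy value is 4.
By the Sprague-Grundy theorem, the Grundy value of a sum of independent games is the XOR of the component values.
Combined value = 12 ⊕ 1 ⊕ 4 = 9.

9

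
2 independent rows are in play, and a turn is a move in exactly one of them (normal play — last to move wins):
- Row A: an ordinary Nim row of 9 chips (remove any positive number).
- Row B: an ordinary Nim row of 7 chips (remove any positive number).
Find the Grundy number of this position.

Row A is a plain Nim row of size 9, so its Grundy value is 9.
Row B is a plain Nim row of size 7, so its Grundy value is 7.
By the Sprague-Grundy theorem, the Grundy value of a sum of independent games is the XOR of the component values.
Combined value = 9 ⊕ 7 = 14.

14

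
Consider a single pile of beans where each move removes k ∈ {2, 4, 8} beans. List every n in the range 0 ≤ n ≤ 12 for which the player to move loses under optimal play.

Compute g(0), g(1), … for moves {2, 4, 8}:
g(0) = mex{} = 0
g(1) = mex{} = 0
g(2) = mex{0} = 1
g(3) = mex{0} = 1
g(4) = mex{0,1} = 2
g(5) = mex{0,1} = 2
g(6) = mex{1,2} = 0
g(7) = mex{1,2} = 0
g(8) = mex{0,2} = 1
g(9) = mex{0,2} = 1
g(10) = mex{0,1} = 2
g(11) = mex{0,1} = 2
g(12) = mex{1,2} = 0
The P-positions (g = 0) in 0..12 are 0, 1, 6, 7, 12.

0, 1, 6, 7, 12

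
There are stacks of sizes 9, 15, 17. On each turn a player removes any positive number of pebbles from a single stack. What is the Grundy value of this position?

23

Nim-sum: 9 XOR 15 XOR 17 = 23.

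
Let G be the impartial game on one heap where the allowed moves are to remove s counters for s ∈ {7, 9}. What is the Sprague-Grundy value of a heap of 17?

0

Compute g(0), g(1), … for moves {7, 9}:
k:     0  1  2  3  4  5  6  7  8  9 10 11 12 13 14 15 16 17
g(k):  0  0  0  0  0  0  0  1  1  1  1  1  1  1  2  2  0  0
So g(17) = 0.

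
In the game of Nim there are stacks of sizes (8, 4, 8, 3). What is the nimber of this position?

7

Compute the nim-sum pairwise:
8 ⊕ 4 = 12
12 ⊕ 8 = 4
4 ⊕ 3 = 7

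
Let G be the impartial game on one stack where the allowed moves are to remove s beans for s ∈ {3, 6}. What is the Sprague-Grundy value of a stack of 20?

0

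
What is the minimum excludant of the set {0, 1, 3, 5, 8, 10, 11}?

The values 0, 1 are all present; 2 is the first non-negative integer missing from the set.

2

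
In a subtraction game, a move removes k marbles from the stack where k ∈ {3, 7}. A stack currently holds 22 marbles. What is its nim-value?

0

Compute g(0), g(1), … for moves {3, 7}:
k:     0  1  2  3  4  5  6  7  8  9 10 11 12 13 14 15 16 17 18 19 20 21 22
g(k):  0  0  0  1  1  1  0  2  2  1  0  0  0  1  1  1  0  2  2  1  0  0  0
So g(22) = 0.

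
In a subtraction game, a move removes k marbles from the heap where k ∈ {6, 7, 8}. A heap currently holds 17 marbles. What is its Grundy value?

0

Build the Grundy sequence with g(k) = mex{g(k−s) : s ∈ {6, 7, 8}, s ≤ k}:
k:     0  1  2  3  4  5  6  7  8  9 10 11 12 13 14 15 16 17
g(k):  0  0  0  0  0  0  1  1  1  1  1  1  2  2  0  0  0  0
So g(17) = 0.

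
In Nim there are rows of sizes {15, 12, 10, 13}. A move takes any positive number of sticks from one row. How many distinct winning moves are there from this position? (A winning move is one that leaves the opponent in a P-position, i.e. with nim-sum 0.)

In binary:
  1111  (15)
  1100  (12)
  1010  (10)
  1101  (13)
  ----
  0100  (4)
The overall nim-sum is X = 4. A row of size p has a winning move iff p XOR X < p (reduce it to p XOR X).
  15: 15 XOR 4 = 11 < 15 — winning move (to 11).
  12: 12 XOR 4 = 8 < 12 — winning move (to 8).
  10: 10 XOR 4 = 14 ≥ 10 — no move.
  13: 13 XOR 4 = 9 < 13 — winning move (to 9).
That gives 3 winning moves.

3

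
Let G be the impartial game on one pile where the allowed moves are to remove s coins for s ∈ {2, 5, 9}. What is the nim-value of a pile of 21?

0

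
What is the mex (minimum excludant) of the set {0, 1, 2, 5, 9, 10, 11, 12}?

3

The values 0, 1, 2 are all present; 3 is the first non-negative integer missing from the set.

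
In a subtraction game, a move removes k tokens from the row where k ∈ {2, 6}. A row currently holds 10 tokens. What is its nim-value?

1

Compute g(0), g(1), … for moves {2, 6}:
g(0) = mex{} = 0
g(1) = mex{} = 0
g(2) = mex{0} = 1
g(3) = mex{0} = 1
g(4) = mex{1} = 0
g(5) = mex{1} = 0
g(6) = mex{0} = 1
g(7) = mex{0} = 1
g(8) = mex{1} = 0
g(9) = mex{1} = 0
g(10) = mex{0} = 1
So g(10) = 1.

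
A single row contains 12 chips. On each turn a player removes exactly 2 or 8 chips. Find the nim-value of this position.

Grundy values for subtraction set {2, 8}:
k:     0  1  2  3  4  5  6  7  8  9 10 11 12
g(k):  0  0  1  1  0  0  1  1  2  2  0  0  1
So g(12) = 1.

1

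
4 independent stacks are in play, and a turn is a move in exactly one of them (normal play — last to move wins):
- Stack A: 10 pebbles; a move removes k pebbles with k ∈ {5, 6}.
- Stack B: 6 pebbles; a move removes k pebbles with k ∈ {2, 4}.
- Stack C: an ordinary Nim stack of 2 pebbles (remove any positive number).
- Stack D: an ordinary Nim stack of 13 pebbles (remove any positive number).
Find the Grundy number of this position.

13

For stack A, compute g(0), g(1), … with moves {5, 6}:
k:     0  1  2  3  4  5  6  7  8  9 10
g(k):  0  0  0  0  0  1  1  1  1  1  2
So g(10) = 2.
Grundy values for stack B (subtraction set {2, 4}):
g(0) = mex{} = 0
g(1) = mex{} = 0
g(2) = mex{0} = 1
g(3) = mex{0} = 1
g(4) = mex{0,1} = 2
g(5) = mex{0,1} = 2
g(6) = mex{1,2} = 0
So g(6) = 0.
Stack C is a plain Nim stack of size 2, so its Grundy value is 2.
Stack D is a plain Nim stack of size 13, so its Grundy value is 13.
The value of a disjunctive sum is the nim-sum of the parts.
Combined value = 2 XOR 0 XOR 2 XOR 13 = 13.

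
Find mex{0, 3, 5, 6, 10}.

1

0 is in the set but 1 is not, so the mex is 1.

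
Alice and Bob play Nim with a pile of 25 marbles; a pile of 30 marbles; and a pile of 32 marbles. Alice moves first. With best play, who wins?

Alice wins

In binary:
  011001  (25)
  011110  (30)
  100000  (32)
  ------
  100111  (39)
The nim-sum is 39 ≠ 0, so this is an N-position: the player to move can win; Alice has a winning move.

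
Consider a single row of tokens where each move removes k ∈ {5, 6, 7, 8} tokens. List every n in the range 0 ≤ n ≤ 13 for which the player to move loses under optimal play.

0, 1, 2, 3, 4, 13

Build the Grundy sequence with g(k) = mex{g(k−s) : s ∈ {5, 6, 7, 8}, s ≤ k}:
g(0) = mex{} = 0
g(1) = mex{} = 0
g(2) = mex{} = 0
g(3) = mex{} = 0
g(4) = mex{} = 0
g(5) = mex{0} = 1
g(6) = mex{0} = 1
g(7) = mex{0} = 1
g(8) = mex{0} = 1
g(9) = mex{0} = 1
g(10) = mex{0,1} = 2
g(11) = mex{0,1} = 2
g(12) = mex{0,1} = 2
g(13) = mex{1} = 0
The P-positions (g = 0) in 0..13 are 0, 1, 2, 3, 4, 13.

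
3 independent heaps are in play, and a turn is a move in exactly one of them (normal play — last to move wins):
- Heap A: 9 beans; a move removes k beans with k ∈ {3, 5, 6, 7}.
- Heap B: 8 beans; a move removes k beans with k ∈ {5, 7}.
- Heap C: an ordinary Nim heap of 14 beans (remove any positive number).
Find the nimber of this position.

12

Build the Grundy sequence for heap A with g(k) = mex{g(k−s) : s ∈ {3, 5, 6, 7}, s ≤ k}:
g(0) = mex{} = 0
g(1) = mex{} = 0
g(2) = mex{} = 0
g(3) = mex{0} = 1
g(4) = mex{0} = 1
g(5) = mex{0} = 1
g(6) = mex{0,1} = 2
g(7) = mex{0,1} = 2
g(8) = mex{0,1} = 2
g(9) = mex{0,1,2} = 3
So g(9) = 3.
For heap B, compute g(0), g(1), … with moves {5, 7}:
g(0) = mex{} = 0
g(1) = mex{} = 0
g(2) = mex{} = 0
g(3) = mex{} = 0
g(4) = mex{} = 0
g(5) = mex{0} = 1
g(6) = mex{0} = 1
g(7) = mex{0} = 1
g(8) = mex{0} = 1
So g(8) = 1.
Heap C is a plain Nim heap of size 14, so its Grundy value is 14.
By the Sprague-Grundy theorem, the Grundy value of a sum of independent games is the XOR of the component values.
Combined value = 3 ⊕ 1 ⊕ 14 = 12.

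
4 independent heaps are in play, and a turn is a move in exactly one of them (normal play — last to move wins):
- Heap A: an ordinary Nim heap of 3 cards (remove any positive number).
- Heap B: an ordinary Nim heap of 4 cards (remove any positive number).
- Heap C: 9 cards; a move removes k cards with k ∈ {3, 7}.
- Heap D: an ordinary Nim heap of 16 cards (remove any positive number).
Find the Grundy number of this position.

Heap A is a plain Nim heap of size 3, so its Grundy value is 3.
Heap B is a plain Nim heap of size 4, so its Grundy value is 4.
Grundy values for heap C (subtraction set {3, 7}):
k:     0  1  2  3  4  5  6  7  8  9
g(k):  0  0  0  1  1  1  0  2  2  1
So g(9) = 1.
Heap D is a plain Nim heap of size 16, so its Grundy value is 16.
By the Sprague-Grundy theorem, the Grundy value of a sum of independent games is the XOR of the component values.
Combined value = 3 ⊕ 4 ⊕ 1 ⊕ 16 = 22.

22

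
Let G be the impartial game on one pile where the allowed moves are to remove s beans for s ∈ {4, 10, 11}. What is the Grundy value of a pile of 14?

3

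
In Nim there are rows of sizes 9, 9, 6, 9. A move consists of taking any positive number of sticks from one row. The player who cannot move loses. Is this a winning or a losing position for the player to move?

Winning position

In binary:
  1001  (9)
  1001  (9)
  0110  (6)
  1001  (9)
  ----
  1111  (15)
The nim-sum is 15 ≠ 0, so this is an N-position: the player to move can win.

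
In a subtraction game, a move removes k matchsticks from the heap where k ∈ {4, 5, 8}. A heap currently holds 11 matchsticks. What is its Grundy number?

2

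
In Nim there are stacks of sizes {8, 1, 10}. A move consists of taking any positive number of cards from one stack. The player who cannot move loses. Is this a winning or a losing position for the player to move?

Write each in binary and XOR column by column:
  1000  (8)
  0001  (1)
  1010  (10)
  ----
  0011  (3)
The nim-sum is 3 ≠ 0, so this is an N-position: the player to move can win.

Winning position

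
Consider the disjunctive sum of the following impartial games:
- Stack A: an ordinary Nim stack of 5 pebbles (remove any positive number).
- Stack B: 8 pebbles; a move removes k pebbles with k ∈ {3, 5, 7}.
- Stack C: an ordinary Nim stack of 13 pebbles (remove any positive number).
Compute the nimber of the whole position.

Stack A is a plain Nim stack of size 5, so its Grundy value is 5.
Build the Grundy sequence for stack B with g(k) = mex{g(k−s) : s ∈ {3, 5, 7}, s ≤ k}:
k:     0  1  2  3  4  5  6  7  8
g(k):  0  0  0  1  1  1  2  2  2
So g(8) = 2.
Stack C is a plain Nim stack of size 13, so its Grundy value is 13.
By the Sprague-Grundy theorem, the Grundy value of a sum of independent games is the XOR of the component values.
Combined value = 5 ⊕ 2 ⊕ 13 = 10.

10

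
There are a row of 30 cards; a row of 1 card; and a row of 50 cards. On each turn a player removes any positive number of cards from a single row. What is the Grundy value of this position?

45

Write each in binary and XOR column by column:
  011110  (30)
  000001  (1)
  110010  (50)
  ------
  101101  (45)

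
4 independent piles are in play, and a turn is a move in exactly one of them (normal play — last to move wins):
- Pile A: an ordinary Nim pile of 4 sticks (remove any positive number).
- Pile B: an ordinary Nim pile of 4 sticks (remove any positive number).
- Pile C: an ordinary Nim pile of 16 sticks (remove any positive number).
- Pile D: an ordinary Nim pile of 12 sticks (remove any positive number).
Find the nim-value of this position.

28

Pile A is a plain Nim pile of size 4, so its Grundy value is 4.
Pile B is a plain Nim pile of size 4, so its Grundy value is 4.
Pile C is a plain Nim pile of size 16, so its Grundy value is 16.
Pile D is a plain Nim pile of size 12, so its Grundy value is 12.
The value of a disjunctive sum is the nim-sum of the parts.
Combined value = 4 XOR 4 XOR 16 XOR 12 = 28.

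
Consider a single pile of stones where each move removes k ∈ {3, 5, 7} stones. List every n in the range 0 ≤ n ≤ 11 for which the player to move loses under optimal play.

Grundy values for subtraction set {3, 5, 7}:
g(0) = mex{} = 0
g(1) = mex{} = 0
g(2) = mex{} = 0
g(3) = mex{0} = 1
g(4) = mex{0} = 1
g(5) = mex{0} = 1
g(6) = mex{0,1} = 2
g(7) = mex{0,1} = 2
g(8) = mex{0,1} = 2
g(9) = mex{0,1,2} = 3
g(10) = mex{1,2} = 0
g(11) = mex{1,2} = 0
The P-positions (g = 0) in 0..11 are 0, 1, 2, 10, 11.

0, 1, 2, 10, 11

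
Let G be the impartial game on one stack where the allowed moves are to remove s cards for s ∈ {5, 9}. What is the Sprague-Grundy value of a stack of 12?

Build the Grundy sequence with g(k) = mex{g(k−s) : s ∈ {5, 9}, s ≤ k}:
k:     0  1  2  3  4  5  6  7  8  9 10 11 12
g(k):  0  0  0  0  0  1  1  1  1  1  2  2  2
So g(12) = 2.

2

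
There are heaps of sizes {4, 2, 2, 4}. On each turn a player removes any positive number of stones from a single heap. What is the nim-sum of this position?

0

Compute the nim-sum pairwise:
4 XOR 2 = 6
6 XOR 2 = 4
4 XOR 4 = 0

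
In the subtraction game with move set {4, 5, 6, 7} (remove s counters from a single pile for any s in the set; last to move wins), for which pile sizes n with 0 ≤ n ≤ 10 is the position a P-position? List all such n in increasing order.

0, 1, 2, 3

Build the Grundy sequence with g(k) = mex{g(k−s) : s ∈ {4, 5, 6, 7}, s ≤ k}:
k:     0  1  2  3  4  5  6  7  8  9 10
g(k):  0  0  0  0  1  1  1  1  2  2  2
The P-positions (g = 0) in 0..10 are 0, 1, 2, 3.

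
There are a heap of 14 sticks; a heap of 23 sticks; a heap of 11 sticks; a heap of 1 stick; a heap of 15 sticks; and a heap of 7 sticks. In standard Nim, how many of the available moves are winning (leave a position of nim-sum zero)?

1

In binary:
  01110  (14)
  10111  (23)
  01011  (11)
  00001  (1)
  01111  (15)
  00111  (7)
  -----
  11011  (27)
The overall nim-sum is X = 27. A heap of size p has a winning move iff p XOR X < p (reduce it to p XOR X).
  14: 14 XOR 27 = 21 ≥ 14 — no move.
  23: 23 XOR 27 = 12 < 23 — winning move (to 12).
  11: 11 XOR 27 = 16 ≥ 11 — no move.
  1: 1 XOR 27 = 26 ≥ 1 — no move.
  15: 15 XOR 27 = 20 ≥ 15 — no move.
  7: 7 XOR 27 = 28 ≥ 7 — no move.
That gives 1 winning move.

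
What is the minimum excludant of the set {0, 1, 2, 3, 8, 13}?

4

The values 0, 1, 2, 3 are all present; 4 is the first non-negative integer missing from the set.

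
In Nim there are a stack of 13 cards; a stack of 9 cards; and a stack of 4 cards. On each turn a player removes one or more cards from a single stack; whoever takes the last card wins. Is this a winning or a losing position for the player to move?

Nim-sum: 13 ⊕ 9 ⊕ 4 = 0.
The nim-sum is 0, so this is a P-position: the player to move is in a losing position under optimal play.

Losing position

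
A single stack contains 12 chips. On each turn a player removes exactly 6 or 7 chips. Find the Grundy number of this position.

2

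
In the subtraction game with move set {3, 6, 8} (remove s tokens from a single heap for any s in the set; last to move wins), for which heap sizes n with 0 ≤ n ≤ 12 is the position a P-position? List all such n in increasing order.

0, 1, 2, 11, 12

Grundy values for subtraction set {3, 6, 8}:
g(0) = mex{} = 0
g(1) = mex{} = 0
g(2) = mex{} = 0
g(3) = mex{0} = 1
g(4) = mex{0} = 1
g(5) = mex{0} = 1
g(6) = mex{0,1} = 2
g(7) = mex{0,1} = 2
g(8) = mex{0,1} = 2
g(9) = mex{0,1,2} = 3
g(10) = mex{0,1,2} = 3
g(11) = mex{1,2} = 0
g(12) = mex{1,2,3} = 0
The P-positions (g = 0) in 0..12 are 0, 1, 2, 11, 12.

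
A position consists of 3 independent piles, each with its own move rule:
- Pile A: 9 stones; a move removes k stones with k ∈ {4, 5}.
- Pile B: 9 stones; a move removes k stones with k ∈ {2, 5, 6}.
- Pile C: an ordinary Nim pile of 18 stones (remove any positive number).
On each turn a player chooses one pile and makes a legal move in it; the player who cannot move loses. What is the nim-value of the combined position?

Grundy values for pile A (subtraction set {4, 5}):
g(0) = mex{} = 0
g(1) = mex{} = 0
g(2) = mex{} = 0
g(3) = mex{} = 0
g(4) = mex{0} = 1
g(5) = mex{0} = 1
g(6) = mex{0} = 1
g(7) = mex{0} = 1
g(8) = mex{0,1} = 2
g(9) = mex{1} = 0
So g(9) = 0.
Grundy values for pile B (subtraction set {2, 5, 6}):
k:     0  1  2  3  4  5  6  7  8  9
g(k):  0  0  1  1  0  2  1  3  0  2
So g(9) = 2.
Pile C is a plain Nim pile of size 18, so its Grundy value is 18.
By the Sprague-Grundy theorem, the Grundy value of a sum of independent games is the XOR of the component values.
Combined value = 0 ⊕ 2 ⊕ 18 = 16.

16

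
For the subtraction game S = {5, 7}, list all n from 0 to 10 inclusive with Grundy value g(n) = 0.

Compute g(0), g(1), … for moves {5, 7}:
g(0) = mex{} = 0
g(1) = mex{} = 0
g(2) = mex{} = 0
g(3) = mex{} = 0
g(4) = mex{} = 0
g(5) = mex{0} = 1
g(6) = mex{0} = 1
g(7) = mex{0} = 1
g(8) = mex{0} = 1
g(9) = mex{0} = 1
g(10) = mex{0,1} = 2
The P-positions (g = 0) in 0..10 are 0, 1, 2, 3, 4.

0, 1, 2, 3, 4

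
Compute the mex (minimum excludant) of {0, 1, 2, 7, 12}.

3

The values 0, 1, 2 are all present; 3 is the first non-negative integer missing from the set.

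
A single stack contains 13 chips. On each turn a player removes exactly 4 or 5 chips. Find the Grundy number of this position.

1

Compute g(0), g(1), … for moves {4, 5}:
g(0) = mex{} = 0
g(1) = mex{} = 0
g(2) = mex{} = 0
g(3) = mex{} = 0
g(4) = mex{0} = 1
g(5) = mex{0} = 1
g(6) = mex{0} = 1
g(7) = mex{0} = 1
g(8) = mex{0,1} = 2
g(9) = mex{1} = 0
g(10) = mex{1} = 0
g(11) = mex{1} = 0
g(12) = mex{1,2} = 0
g(13) = mex{0,2} = 1
So g(13) = 1.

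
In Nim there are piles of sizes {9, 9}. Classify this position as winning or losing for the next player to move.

Compute the nim-sum pairwise:
9 ^ 9 = 0
The nim-sum is 0, so this is a P-position: the player to move is in a losing position under optimal play.

Losing position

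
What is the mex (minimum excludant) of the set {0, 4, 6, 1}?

The values 0, 1 are all present; 2 is the first non-negative integer missing from the set.

2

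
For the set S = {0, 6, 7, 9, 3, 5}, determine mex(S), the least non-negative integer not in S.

1

0 is in the set but 1 is not, so the mex is 1.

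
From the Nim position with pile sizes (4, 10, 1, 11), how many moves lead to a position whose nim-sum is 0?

1

Nim-sum: 4 XOR 10 XOR 1 XOR 11 = 4.
The overall nim-sum is X = 4. A pile of size p has a winning move iff p XOR X < p (reduce it to p XOR X).
  4: 4 XOR 4 = 0 < 4 — winning move (to 0).
  10: 10 XOR 4 = 14 ≥ 10 — no move.
  1: 1 XOR 4 = 5 ≥ 1 — no move.
  11: 11 XOR 4 = 15 ≥ 11 — no move.
That gives 1 winning move.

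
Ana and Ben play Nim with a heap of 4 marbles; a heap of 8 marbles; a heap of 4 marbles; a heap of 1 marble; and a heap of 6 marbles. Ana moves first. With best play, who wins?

Nim-sum: 4 ^ 8 ^ 4 ^ 1 ^ 6 = 15.
The nim-sum is 15 ≠ 0, so this is an N-position: the player to move can win; Ana has a winning move.

Ana wins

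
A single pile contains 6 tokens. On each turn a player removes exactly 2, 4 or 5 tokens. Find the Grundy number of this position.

Compute g(0), g(1), … for moves {2, 4, 5}:
g(0) = mex{} = 0
g(1) = mex{} = 0
g(2) = mex{0} = 1
g(3) = mex{0} = 1
g(4) = mex{0,1} = 2
g(5) = mex{0,1} = 2
g(6) = mex{0,1,2} = 3
So g(6) = 3.

3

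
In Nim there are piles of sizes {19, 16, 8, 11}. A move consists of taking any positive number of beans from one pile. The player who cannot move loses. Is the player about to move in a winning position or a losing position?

Losing position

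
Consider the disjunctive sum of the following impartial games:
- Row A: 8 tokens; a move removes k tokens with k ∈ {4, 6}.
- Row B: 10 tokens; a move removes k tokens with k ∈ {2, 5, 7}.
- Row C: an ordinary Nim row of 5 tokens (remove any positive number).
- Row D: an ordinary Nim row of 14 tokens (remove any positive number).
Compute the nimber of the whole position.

9

Grundy values for row A (subtraction set {4, 6}):
k:     0  1  2  3  4  5  6  7  8
g(k):  0  0  0  0  1  1  1  1  2
So g(8) = 2.
For row B, compute g(0), g(1), … with moves {2, 5, 7}:
k:     0  1  2  3  4  5  6  7  8  9 10
g(k):  0  0  1  1  0  2  1  3  2  2  0
So g(10) = 0.
Row C is a plain Nim row of size 5, so its Grundy value is 5.
Row D is a plain Nim row of size 14, so its Grundy value is 14.
The value of a disjunctive sum is the nim-sum of the parts.
Combined value = 2 ⊕ 0 ⊕ 5 ⊕ 14 = 9.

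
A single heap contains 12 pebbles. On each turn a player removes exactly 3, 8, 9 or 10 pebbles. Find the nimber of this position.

2

Compute g(0), g(1), … for moves {3, 8, 9, 10}:
g(0) = mex{} = 0
g(1) = mex{} = 0
g(2) = mex{} = 0
g(3) = mex{0} = 1
g(4) = mex{0} = 1
g(5) = mex{0} = 1
g(6) = mex{1} = 0
g(7) = mex{1} = 0
g(8) = mex{0,1} = 2
g(9) = mex{0} = 1
g(10) = mex{0} = 1
g(11) = mex{0,1,2} = 3
g(12) = mex{0,1} = 2
So g(12) = 2.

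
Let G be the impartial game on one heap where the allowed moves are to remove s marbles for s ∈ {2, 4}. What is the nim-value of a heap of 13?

0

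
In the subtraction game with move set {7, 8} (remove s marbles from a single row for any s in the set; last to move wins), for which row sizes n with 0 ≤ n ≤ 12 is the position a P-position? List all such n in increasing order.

0, 1, 2, 3, 4, 5, 6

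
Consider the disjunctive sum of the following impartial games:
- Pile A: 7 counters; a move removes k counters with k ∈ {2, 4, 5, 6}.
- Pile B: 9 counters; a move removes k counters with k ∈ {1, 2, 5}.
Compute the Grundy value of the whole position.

3

Grundy values for pile A (subtraction set {2, 4, 5, 6}):
k:     0  1  2  3  4  5  6  7
g(k):  0  0  1  1  2  2  3  3
So g(7) = 3.
Grundy values for pile B (subtraction set {1, 2, 5}):
g(0) = mex{} = 0
g(1) = mex{0} = 1
g(2) = mex{0,1} = 2
g(3) = mex{1,2} = 0
g(4) = mex{0,2} = 1
g(5) = mex{0,1} = 2
g(6) = mex{1,2} = 0
g(7) = mex{0,2} = 1
g(8) = mex{0,1} = 2
g(9) = mex{1,2} = 0
So g(9) = 0.
By the Sprague-Grundy theorem, the Grundy value of a sum of independent games is the XOR of the component values.
Combined value = 3 XOR 0 = 3.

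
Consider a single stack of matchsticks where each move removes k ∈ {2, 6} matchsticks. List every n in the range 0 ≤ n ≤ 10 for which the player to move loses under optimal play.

Grundy values for subtraction set {2, 6}:
k:     0  1  2  3  4  5  6  7  8  9 10
g(k):  0  0  1  1  0  0  1  1  0  0  1
The P-positions (g = 0) in 0..10 are 0, 1, 4, 5, 8, 9.

0, 1, 4, 5, 8, 9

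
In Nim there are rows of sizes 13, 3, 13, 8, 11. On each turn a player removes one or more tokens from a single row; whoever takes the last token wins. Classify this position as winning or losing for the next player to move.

Losing position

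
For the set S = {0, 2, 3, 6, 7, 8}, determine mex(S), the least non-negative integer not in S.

0 is in the set but 1 is not, so the mex is 1.

1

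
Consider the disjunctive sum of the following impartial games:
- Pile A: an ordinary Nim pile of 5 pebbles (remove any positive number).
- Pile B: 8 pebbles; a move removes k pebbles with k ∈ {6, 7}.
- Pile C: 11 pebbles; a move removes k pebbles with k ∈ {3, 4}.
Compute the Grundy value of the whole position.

5

Pile A is a plain Nim pile of size 5, so its Grundy value is 5.
Build the Grundy sequence for pile B with g(k) = mex{g(k−s) : s ∈ {6, 7}, s ≤ k}:
g(0) = mex{} = 0
g(1) = mex{} = 0
g(2) = mex{} = 0
g(3) = mex{} = 0
g(4) = mex{} = 0
g(5) = mex{} = 0
g(6) = mex{0} = 1
g(7) = mex{0} = 1
g(8) = mex{0} = 1
So g(8) = 1.
Grundy values for pile C (subtraction set {3, 4}):
k:     0  1  2  3  4  5  6  7  8  9 10 11
g(k):  0  0  0  1  1  1  2  0  0  0  1  1
So g(11) = 1.
By the Sprague-Grundy theorem, the Grundy value of a sum of independent games is the XOR of the component values.
Combined value = 5 ⊕ 1 ⊕ 1 = 5.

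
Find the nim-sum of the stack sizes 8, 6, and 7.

9

Nim-sum: 8 XOR 6 XOR 7 = 9.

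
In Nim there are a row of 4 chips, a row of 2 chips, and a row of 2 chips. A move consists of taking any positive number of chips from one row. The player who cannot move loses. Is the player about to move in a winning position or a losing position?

Winning position

Compute the nim-sum pairwise:
4 ⊕ 2 = 6
6 ⊕ 2 = 4
The nim-sum is 4 ≠ 0, so this is an N-position: the player to move can win.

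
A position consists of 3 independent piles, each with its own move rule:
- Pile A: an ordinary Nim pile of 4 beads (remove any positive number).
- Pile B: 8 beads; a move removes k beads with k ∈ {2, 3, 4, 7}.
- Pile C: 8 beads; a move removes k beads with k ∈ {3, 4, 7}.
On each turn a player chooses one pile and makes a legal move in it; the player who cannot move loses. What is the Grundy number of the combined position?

Pile A is a plain Nim pile of size 4, so its Grundy value is 4.
Grundy values for pile B (subtraction set {2, 3, 4, 7}):
k:     0  1  2  3  4  5  6  7  8
g(k):  0  0  1  1  2  2  0  3  1
So g(8) = 1.
For pile C, compute g(0), g(1), … with moves {3, 4, 7}:
k:     0  1  2  3  4  5  6  7  8
g(k):  0  0  0  1  1  1  2  2  2
So g(8) = 2.
By the Sprague-Grundy theorem, the Grundy value of a sum of independent games is the XOR of the component values.
Combined value = 4 XOR 1 XOR 2 = 7.

7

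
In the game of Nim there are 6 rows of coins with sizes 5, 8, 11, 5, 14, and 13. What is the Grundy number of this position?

0

Nim-sum: 5 ⊕ 8 ⊕ 11 ⊕ 5 ⊕ 14 ⊕ 13 = 0.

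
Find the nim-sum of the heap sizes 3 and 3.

0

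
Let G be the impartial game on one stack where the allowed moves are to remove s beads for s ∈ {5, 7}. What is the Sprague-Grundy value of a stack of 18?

1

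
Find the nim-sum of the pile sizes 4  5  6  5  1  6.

5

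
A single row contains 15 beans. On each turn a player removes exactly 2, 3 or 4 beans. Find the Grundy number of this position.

Build the Grundy sequence with g(k) = mex{g(k−s) : s ∈ {2, 3, 4}, s ≤ k}:
k:     0  1  2  3  4  5  6  7  8  9 10 11 12 13 14 15
g(k):  0  0  1  1  2  2  0  0  1  1  2  2  0  0  1  1
So g(15) = 1.

1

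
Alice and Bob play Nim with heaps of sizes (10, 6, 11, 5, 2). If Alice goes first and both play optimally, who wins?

Bob wins

Compute the nim-sum pairwise:
10 XOR 6 = 12
12 XOR 11 = 7
7 XOR 5 = 2
2 XOR 2 = 0
The nim-sum is 0, so this is a P-position: the player to move is in a losing position under optimal play; Alice is about to move from it and so loses — Bob wins.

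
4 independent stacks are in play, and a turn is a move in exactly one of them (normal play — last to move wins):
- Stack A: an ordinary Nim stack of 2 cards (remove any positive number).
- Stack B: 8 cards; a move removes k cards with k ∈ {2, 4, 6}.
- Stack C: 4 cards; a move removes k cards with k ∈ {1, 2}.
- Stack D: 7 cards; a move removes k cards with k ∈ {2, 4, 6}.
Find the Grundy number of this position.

0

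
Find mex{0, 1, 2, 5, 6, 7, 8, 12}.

3

The values 0, 1, 2 are all present; 3 is the first non-negative integer missing from the set.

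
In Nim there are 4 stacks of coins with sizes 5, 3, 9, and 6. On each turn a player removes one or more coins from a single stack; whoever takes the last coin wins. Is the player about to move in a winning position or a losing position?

Bitwise XOR of the heap sizes:
  0101  (5)
  0011  (3)
  1001  (9)
  0110  (6)
  ----
  1001  (9)
The nim-sum is 9 ≠ 0, so this is an N-position: the player to move can win.

Winning position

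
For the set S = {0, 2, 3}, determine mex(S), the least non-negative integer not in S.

1

0 is in the set but 1 is not, so the mex is 1.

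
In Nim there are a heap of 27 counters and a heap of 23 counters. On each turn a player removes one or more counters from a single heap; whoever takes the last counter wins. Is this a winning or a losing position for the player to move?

In binary:
  11011  (27)
  10111  (23)
  -----
  01100  (12)
The nim-sum is 12 ≠ 0, so this is an N-position: the player to move can win.

Winning position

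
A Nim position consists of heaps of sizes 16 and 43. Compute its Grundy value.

Nim-sum: 16 ^ 43 = 59.

59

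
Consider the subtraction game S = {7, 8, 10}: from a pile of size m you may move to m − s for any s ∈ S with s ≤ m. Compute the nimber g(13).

Compute g(0), g(1), … for moves {7, 8, 10}:
k:     0  1  2  3  4  5  6  7  8  9 10 11 12 13
g(k):  0  0  0  0  0  0  0  1  1  1  1  1  1  1
So g(13) = 1.

1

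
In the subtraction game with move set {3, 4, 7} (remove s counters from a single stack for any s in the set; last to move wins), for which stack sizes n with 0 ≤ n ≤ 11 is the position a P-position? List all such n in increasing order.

0, 1, 2, 10, 11

Build the Grundy sequence with g(k) = mex{g(k−s) : s ∈ {3, 4, 7}, s ≤ k}:
g(0) = mex{} = 0
g(1) = mex{} = 0
g(2) = mex{} = 0
g(3) = mex{0} = 1
g(4) = mex{0} = 1
g(5) = mex{0} = 1
g(6) = mex{0,1} = 2
g(7) = mex{0,1} = 2
g(8) = mex{0,1} = 2
g(9) = mex{0,1,2} = 3
g(10) = mex{1,2} = 0
g(11) = mex{1,2} = 0
The P-positions (g = 0) in 0..11 are 0, 1, 2, 10, 11.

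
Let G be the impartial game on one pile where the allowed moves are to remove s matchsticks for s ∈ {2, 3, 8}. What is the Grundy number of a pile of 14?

2

Build the Grundy sequence with g(k) = mex{g(k−s) : s ∈ {2, 3, 8}, s ≤ k}:
g(0) = mex{} = 0
g(1) = mex{} = 0
g(2) = mex{0} = 1
g(3) = mex{0} = 1
g(4) = mex{0,1} = 2
g(5) = mex{1} = 0
g(6) = mex{1,2} = 0
g(7) = mex{0,2} = 1
g(8) = mex{0} = 1
g(9) = mex{0,1} = 2
g(10) = mex{1} = 0
g(11) = mex{1,2} = 0
g(12) = mex{0,2} = 1
g(13) = mex{0} = 1
g(14) = mex{0,1} = 2
So g(14) = 2.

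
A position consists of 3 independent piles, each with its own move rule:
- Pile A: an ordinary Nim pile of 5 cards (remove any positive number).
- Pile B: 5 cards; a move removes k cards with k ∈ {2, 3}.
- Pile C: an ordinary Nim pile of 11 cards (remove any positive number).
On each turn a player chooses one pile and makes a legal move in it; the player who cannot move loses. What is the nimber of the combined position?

14

Pile A is a plain Nim pile of size 5, so its Grundy value is 5.
Build the Grundy sequence for pile B with g(k) = mex{g(k−s) : s ∈ {2, 3}, s ≤ k}:
k:     0  1  2  3  4  5
g(k):  0  0  1  1  2  0
So g(5) = 0.
Pile C is a plain Nim pile of size 11, so its Grundy value is 11.
The value of a disjunctive sum is the nim-sum of the parts.
Combined value = 5 XOR 0 XOR 11 = 14.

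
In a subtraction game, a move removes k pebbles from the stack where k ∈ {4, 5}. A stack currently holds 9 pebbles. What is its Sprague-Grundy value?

0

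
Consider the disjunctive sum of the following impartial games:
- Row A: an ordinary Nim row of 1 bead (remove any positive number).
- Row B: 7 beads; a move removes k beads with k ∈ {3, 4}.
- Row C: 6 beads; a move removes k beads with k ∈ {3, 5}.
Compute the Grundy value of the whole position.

3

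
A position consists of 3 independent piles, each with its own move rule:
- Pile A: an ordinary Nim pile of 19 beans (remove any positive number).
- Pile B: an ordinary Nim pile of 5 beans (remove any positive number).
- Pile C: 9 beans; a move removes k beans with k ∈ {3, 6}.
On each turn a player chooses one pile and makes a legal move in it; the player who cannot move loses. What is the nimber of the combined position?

22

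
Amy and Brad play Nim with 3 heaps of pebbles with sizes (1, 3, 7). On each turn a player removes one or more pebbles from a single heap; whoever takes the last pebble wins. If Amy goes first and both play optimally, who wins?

Amy wins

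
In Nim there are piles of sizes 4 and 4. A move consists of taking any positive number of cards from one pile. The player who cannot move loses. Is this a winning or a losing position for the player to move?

Losing position

Nim-sum: 4 XOR 4 = 0.
The nim-sum is 0, so this is a P-position: the player to move is in a losing position under optimal play.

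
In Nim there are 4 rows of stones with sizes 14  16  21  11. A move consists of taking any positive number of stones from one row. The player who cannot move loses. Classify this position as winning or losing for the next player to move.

Nim-sum: 14 ^ 16 ^ 21 ^ 11 = 0.
The nim-sum is 0, so this is a P-position: the player to move is in a losing position under optimal play.

Losing position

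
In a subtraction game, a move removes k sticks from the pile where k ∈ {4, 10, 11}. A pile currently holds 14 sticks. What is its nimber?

Build the Grundy sequence with g(k) = mex{g(k−s) : s ∈ {4, 10, 11}, s ≤ k}:
k:     0  1  2  3  4  5  6  7  8  9 10 11 12 13 14
g(k):  0  0  0  0  1  1  1  1  0  0  2  2  1  1  3
So g(14) = 3.

3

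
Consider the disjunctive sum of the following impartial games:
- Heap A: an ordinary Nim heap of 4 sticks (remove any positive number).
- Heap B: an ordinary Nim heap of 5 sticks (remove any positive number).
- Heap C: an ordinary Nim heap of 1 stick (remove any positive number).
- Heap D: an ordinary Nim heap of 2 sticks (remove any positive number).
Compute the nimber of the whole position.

Heap A is a plain Nim heap of size 4, so its Grundy value is 4.
Heap B is a plain Nim heap of size 5, so its Grundy value is 5.
Heap C is a plain Nim heap of size 1, so its Grundy value is 1.
Heap D is a plain Nim heap of size 2, so its Grundy value is 2.
By the Sprague-Grundy theorem, the Grundy value of a sum of independent games is the XOR of the component values.
Combined value = 4 XOR 5 XOR 1 XOR 2 = 2.

2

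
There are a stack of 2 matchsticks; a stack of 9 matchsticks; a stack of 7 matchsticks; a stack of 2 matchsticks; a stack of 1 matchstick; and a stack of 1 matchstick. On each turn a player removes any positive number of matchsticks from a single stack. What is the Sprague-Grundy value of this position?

Bitwise XOR of the heap sizes:
  0010  (2)
  1001  (9)
  0111  (7)
  0010  (2)
  0001  (1)
  0001  (1)
  ----
  1110  (14)

14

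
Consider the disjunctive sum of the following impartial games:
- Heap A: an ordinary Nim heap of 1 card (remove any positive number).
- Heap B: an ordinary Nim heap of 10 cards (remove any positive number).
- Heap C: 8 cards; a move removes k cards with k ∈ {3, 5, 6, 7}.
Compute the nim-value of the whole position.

9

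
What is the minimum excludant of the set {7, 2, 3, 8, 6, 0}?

1

0 is in the set but 1 is not, so the mex is 1.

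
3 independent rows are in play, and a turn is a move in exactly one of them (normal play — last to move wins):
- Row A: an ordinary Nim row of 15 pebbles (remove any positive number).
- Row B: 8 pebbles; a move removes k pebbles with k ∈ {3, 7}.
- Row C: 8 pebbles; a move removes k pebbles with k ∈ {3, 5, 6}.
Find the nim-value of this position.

15

Row A is a plain Nim row of size 15, so its Grundy value is 15.
Build the Grundy sequence for row B with g(k) = mex{g(k−s) : s ∈ {3, 7}, s ≤ k}:
g(0) = mex{} = 0
g(1) = mex{} = 0
g(2) = mex{} = 0
g(3) = mex{0} = 1
g(4) = mex{0} = 1
g(5) = mex{0} = 1
g(6) = mex{1} = 0
g(7) = mex{0,1} = 2
g(8) = mex{0,1} = 2
So g(8) = 2.
Build the Grundy sequence for row C with g(k) = mex{g(k−s) : s ∈ {3, 5, 6}, s ≤ k}:
k:     0  1  2  3  4  5  6  7  8
g(k):  0  0  0  1  1  1  2  2  2
So g(8) = 2.
The value of a disjunctive sum is the nim-sum of the parts.
Combined value = 15 ⊕ 2 ⊕ 2 = 15.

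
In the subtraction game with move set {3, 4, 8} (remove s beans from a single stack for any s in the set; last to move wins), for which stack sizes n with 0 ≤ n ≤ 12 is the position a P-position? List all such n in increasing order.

0, 1, 2, 7, 12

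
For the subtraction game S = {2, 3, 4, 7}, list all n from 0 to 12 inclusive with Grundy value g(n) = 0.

0, 1, 6, 11, 12

Compute g(0), g(1), … for moves {2, 3, 4, 7}:
k:     0  1  2  3  4  5  6  7  8  9 10 11 12
g(k):  0  0  1  1  2  2  0  3  1  4  2  0  0
The P-positions (g = 0) in 0..12 are 0, 1, 6, 11, 12.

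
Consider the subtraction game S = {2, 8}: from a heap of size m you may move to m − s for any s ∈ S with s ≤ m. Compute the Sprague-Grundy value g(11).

Build the Grundy sequence with g(k) = mex{g(k−s) : s ∈ {2, 8}, s ≤ k}:
g(0) = mex{} = 0
g(1) = mex{} = 0
g(2) = mex{0} = 1
g(3) = mex{0} = 1
g(4) = mex{1} = 0
g(5) = mex{1} = 0
g(6) = mex{0} = 1
g(7) = mex{0} = 1
g(8) = mex{0,1} = 2
g(9) = mex{0,1} = 2
g(10) = mex{1,2} = 0
g(11) = mex{1,2} = 0
So g(11) = 0.

0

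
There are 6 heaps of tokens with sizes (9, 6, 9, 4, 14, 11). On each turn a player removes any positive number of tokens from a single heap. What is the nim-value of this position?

Compute the nim-sum pairwise:
9 ⊕ 6 = 15
15 ⊕ 9 = 6
6 ⊕ 4 = 2
2 ⊕ 14 = 12
12 ⊕ 11 = 7

7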